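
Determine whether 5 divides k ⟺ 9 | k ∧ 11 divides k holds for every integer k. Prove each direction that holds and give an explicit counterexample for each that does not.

(→) This fails: take k = 5. Certainly 5 ∣ 5, but 9 ∤ 5.

(←) This fails: take k = 99. Both 9 ∣ 99 and 11 ∣ 99, yet 99 is not a multiple of 5 (since 99 = 19·5 + 4), so 5 ∤ 99.

Neither direction holds.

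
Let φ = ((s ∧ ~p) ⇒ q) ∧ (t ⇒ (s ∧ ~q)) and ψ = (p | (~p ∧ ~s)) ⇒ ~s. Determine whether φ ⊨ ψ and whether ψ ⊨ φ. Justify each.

(⇒) fails and (⇐) fails.

(⟹) This fails. Under t = F, p = T, q = F, s = T, the left side is true but the right side is false.

(⟸) This fails. Under t = T, p = F, q = F, s = F, the left side is false but the right side is true.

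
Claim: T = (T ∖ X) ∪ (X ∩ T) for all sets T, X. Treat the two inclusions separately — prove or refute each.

(⟹) Let x ∈ T. Then either x ∈ T and x ∉ X; or x ∈ T ∩ X. In each case x ∈ (T ∖ X) ∪ (X ∩ T), so T ⊆ (T ∖ X) ∪ (X ∩ T).

(⟸) Let x ∈ (T ∖ X) ∪ (X ∩ T). Then either x ∈ T and x ∉ X; or x ∈ T ∩ X. In each case x ∈ T, so (T ∖ X) ∪ (X ∩ T) ⊆ T.

Both inclusions hold.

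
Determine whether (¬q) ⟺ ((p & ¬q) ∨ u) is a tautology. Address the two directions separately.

Both directions fail.

Forward direction. This fails. Under p = F, u = F, q = F, the left side is true but the right side is false.

Converse. This fails. Under p = F, u = T, q = T, the left side is false but the right side is true.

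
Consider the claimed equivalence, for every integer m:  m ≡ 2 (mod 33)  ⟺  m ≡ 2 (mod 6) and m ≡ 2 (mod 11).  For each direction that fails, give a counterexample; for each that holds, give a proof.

Not equivalent: only (⇐) holds.

(⇒) This fails: m = 35 gives 35 ≡ 2 (mod 33) but 35 ≡ 5 (mod 6), so the conjunction on the right does not hold.

(⇐) Conversely, if m ≡ 2 (mod 6) and m ≡ 2 (mod 11), then by the Chinese remainder theorem m ≡ 2 (mod 66). Since 2 ≡ 2 (mod 33) and 33 ∣ 66, we get m ≡ 2 (mod 33).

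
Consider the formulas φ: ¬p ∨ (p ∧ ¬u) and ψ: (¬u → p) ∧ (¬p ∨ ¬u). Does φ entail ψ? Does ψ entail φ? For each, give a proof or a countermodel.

(⇒) This fails. Under p = F, u = F, the left side is true but the right side is false.

(⇐) Assume the antecedent. If p is true, the antecedent forces (p = T, u = F), and ¬p ∨ (p ∧ ¬u) holds there. If p is false, ¬p ∨ (p ∧ ¬u) reduces to true regardless of the other variables. Either way ¬p ∨ (p ∧ ¬u) holds.

Not equivalent: only (⇐) holds.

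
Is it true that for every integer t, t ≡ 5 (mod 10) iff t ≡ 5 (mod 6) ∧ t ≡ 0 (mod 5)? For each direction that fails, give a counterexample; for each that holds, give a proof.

Converse. If t ≡ 5 (mod 6) and t ≡ 0 (mod 5), then by the Chinese remainder theorem t ≡ 5 (mod 30). Since 5 ≡ 5 (mod 10) and 10 ∣ 30, we get t ≡ 5 (mod 10).

Forward direction. This fails: t = 25 gives 25 ≡ 5 (mod 10) but 25 ≡ 1 (mod 6), so the conjunction on the right does not hold.

Only the reverse direction holds.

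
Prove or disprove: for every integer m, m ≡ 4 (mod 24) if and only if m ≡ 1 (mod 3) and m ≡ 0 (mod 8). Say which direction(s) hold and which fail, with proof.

(⇒) fails and (⇐) fails.

[⇒] This fails: m = 4 gives 4 ≡ 4 (mod 24) but 4 ≡ 4 (mod 8), so the conjunction on the right does not hold.

[⇐] This fails: m = 16 satisfies both congruences on the right (16 ≡ 1 mod 3 and 16 ≡ 0 mod 8) yet 16 ≡ 16 (mod 24), not 4.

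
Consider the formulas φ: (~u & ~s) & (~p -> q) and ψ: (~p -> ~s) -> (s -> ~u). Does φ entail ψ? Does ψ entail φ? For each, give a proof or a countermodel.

(⇒) holds; (⇐) fails.

(→) Assume the antecedent. If u is true, the antecedent cannot hold. If u is false, (~p -> ~s) -> (s -> ~u) reduces to true regardless of the other variables. Either way (~p -> ~s) -> (s -> ~u) holds.

(←) This fails. Under u = F, q = F, s = F, p = F, the left side is false but the right side is true.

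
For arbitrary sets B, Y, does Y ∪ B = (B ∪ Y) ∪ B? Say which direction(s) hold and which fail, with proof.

(⊆) Let x ∈ Y ∪ B. Then either x ∈ B and x ∉ Y; or x ∈ Y and x ∉ B; or x ∈ B ∩ Y. In each case x ∈ (B ∪ Y) ∪ B, so Y ∪ B ⊆ (B ∪ Y) ∪ B.

(⊇) Let x ∈ (B ∪ Y) ∪ B. Then either x ∈ B and x ∉ Y; or x ∈ Y and x ∉ B; or x ∈ B ∩ Y. In each case x ∈ Y ∪ B, so (B ∪ Y) ∪ B ⊆ Y ∪ B.

The two sets are equal.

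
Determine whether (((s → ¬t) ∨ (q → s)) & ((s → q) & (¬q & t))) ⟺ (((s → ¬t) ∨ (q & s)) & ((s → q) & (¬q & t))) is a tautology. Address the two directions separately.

The biconditional holds.

(←) Assume the antecedent. If t is true, the antecedent forces (t = T, q = F, s = F), and the consequent holds there. If t is false, the antecedent cannot hold. Either way the consequent holds.

(→) Assume the antecedent. If t is true, the antecedent forces (t = T, q = F, s = F), and the consequent holds there. If t is false, the antecedent cannot hold. Either way the consequent holds.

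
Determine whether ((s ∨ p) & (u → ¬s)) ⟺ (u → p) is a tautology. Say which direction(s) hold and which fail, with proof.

Forward direction. Assume the antecedent. If s is true, the antecedent forces (s = T, p = F, u = F) or (s = T, p = T, u = F), and u → p holds there. If s is false, the antecedent forces (s = F, p = T, u = F) or (s = F, p = T, u = T), and u → p holds there. Either way u → p holds.

Converse. This fails. Under s = F, p = F, u = F, the left side is false but the right side is true.

The forward direction holds; the converse fails.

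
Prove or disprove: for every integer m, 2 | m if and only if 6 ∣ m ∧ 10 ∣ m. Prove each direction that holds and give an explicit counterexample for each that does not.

(→) This fails: take m = 2. Certainly 2 ∣ 2, but 6 ∤ 2.

(←) Suppose 6 ∣ m and 10 ∣ m. Any common multiple of 6 and 10 is a multiple of their lcm; here lcm(6, 10) = 6·10/gcd(6, 10) = 60/2 = 30, so 30 ∣ m. Since 2 ∣ 30, it follows that 2 ∣ m.

Only the reverse direction holds.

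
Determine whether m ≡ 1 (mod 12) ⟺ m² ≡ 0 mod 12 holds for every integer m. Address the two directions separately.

(⇒) fails and (⇐) fails.

Forward direction. This fails: take m = 1. Then 1 ≡ 1 (mod 12), but 1² = 1 ≡ 1 (mod 12), not 0.

Converse. This fails: take m = 0. Then 0² = 0 ≡ 0 (mod 12), yet 0 ≡ 0 (mod 12), not 1.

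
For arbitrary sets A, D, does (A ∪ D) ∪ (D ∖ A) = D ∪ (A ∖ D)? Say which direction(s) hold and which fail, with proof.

Both inclusions hold.

(⊆) Let x ∈ (A ∪ D) ∪ (D ∖ A). Then either x ∈ A and x ∉ D; or x ∈ D and x ∉ A; or x ∈ A ∩ D. In each case x ∈ D ∪ (A ∖ D), so (A ∪ D) ∪ (D ∖ A) ⊆ D ∪ (A ∖ D).

(⊇) Let x ∈ D ∪ (A ∖ D). Then either x ∈ A and x ∉ D; or x ∈ D and x ∉ A; or x ∈ A ∩ D. In each case x ∈ (A ∪ D) ∪ (D ∖ A), so D ∪ (A ∖ D) ⊆ (A ∪ D) ∪ (D ∖ A).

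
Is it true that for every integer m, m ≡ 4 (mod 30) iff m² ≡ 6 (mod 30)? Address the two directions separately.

Neither direction holds.

[⇒] This fails: take m = 4. Then 4 ≡ 4 (mod 30), but 4² = 16 ≡ 16 (mod 30), not 6.

[⇐] This fails: take m = 6. Then 6² = 36 ≡ 6 (mod 30), yet 6 ≡ 6 (mod 30), not 4.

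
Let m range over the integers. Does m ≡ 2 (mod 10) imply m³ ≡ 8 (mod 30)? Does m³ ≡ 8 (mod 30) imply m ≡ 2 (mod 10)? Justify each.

Not equivalent: only (⇐) holds.

(⇐) The residues r modulo 30 with r³ ≡ 8 (mod 30) are exactly {2}, and each is ≡ 2 (mod 10).

(⇒) This fails: take m = 12. Then 12 ≡ 2 (mod 10), but 12³ = 1728 ≡ 18 (mod 30), not 8.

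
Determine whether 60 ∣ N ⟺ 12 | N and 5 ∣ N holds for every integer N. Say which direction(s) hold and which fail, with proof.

Equivalent; both directions hold.

[⇐] Suppose 12 ∣ N and 5 ∣ N. Any common multiple of 12 and 5 is a multiple of their lcm; here gcd(12, 5) = 1, so lcm(12, 5) = 12·5 = 60, so 60 ∣ N.

[⇒] If 60 ∣ N, write N = 60q. Since 60 = 5·12, N = 12·(5q), so 12 ∣ N; and since 60 = 12·5, N = 5·(12q), so 5 ∣ N.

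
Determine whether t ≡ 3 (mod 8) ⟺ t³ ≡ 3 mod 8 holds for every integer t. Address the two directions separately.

The biconditional holds.

(⇐) Suppose t³ ≡ 3 (mod 8). The only residue r in {0, …, 7} with r³ ≡ 3 (mod 8) is r = 3, so t ≡ 3 (mod 8).

(⇒) Suppose t ≡ 3 (mod 8). Write t = 8j + 3. Then (8j + 3)³ = 512j³ + 576j² + 216j + 27 = 8(64j³ + 72j² + 27j + 3) + 3, so t³ ≡ 3 (mod 8).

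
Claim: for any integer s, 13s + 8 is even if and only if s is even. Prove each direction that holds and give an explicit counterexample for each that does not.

(⇒) Suppose 13s + 8 is even. Since 13 is odd, 13s and s have the same parity, so 13s + 8 ≡ s + 8 (mod 2). As 8 is even, 13s + 8 is even exactly when s is even. Thus s is even.

(⇐) Conversely, suppose s is even; write s = 2j. Then 13s + 8 = 13·(2j) + 8 = 2·13j + 8, which is even.

Both implications hold.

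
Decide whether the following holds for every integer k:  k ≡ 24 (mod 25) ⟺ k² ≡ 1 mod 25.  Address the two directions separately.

Only the forward direction holds.

[⇒] Suppose k ≡ 24 (mod 25). Write k = 25j + 24. Then (25j + 24)² = 625j² + 1200j + 576 = 25(25j² + 48j + 23) + 1, so k² ≡ 1 (mod 25).

[⇐] This fails: take k = 1. Then 1² = 1 ≡ 1 (mod 25), yet 1 ≡ 1 (mod 25), not 24.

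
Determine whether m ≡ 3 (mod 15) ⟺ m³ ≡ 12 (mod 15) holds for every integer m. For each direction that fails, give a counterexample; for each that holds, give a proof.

(→) Suppose m ≡ 3 (mod 15). Write m = 15j + 3. Then (15j + 3)³ = 3375j³ + 2025j² + 405j + 27 = 15(225j³ + 135j² + 27j + 1) + 12, so m³ ≡ 12 (mod 15).

(←) Conversely, suppose m³ ≡ 12 (mod 15). The only residue r in {0, …, 14} with r³ ≡ 12 (mod 15) is r = 3, so m ≡ 3 (mod 15).

Both implications hold.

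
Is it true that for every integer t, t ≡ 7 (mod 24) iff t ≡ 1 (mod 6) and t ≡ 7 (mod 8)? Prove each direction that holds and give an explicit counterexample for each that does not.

Both directions hold; the statement is true.

Forward direction. Suppose t ≡ 7 (mod 24); write t = 24j + 7. Since 6 ∣ 24, reducing mod 6 gives t ≡ 7 ≡ 1 (mod 6); since 8 ∣ 24, reducing mod 8 gives t ≡ 7 (mod 8).

Converse. If t ≡ 1 (mod 6) and t ≡ 7 (mod 8), then by the Chinese remainder theorem t ≡ 7 (mod 24). This is exactly t ≡ 7 (mod 24).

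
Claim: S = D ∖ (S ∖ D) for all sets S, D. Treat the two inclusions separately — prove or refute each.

(⊆) This inclusion fails. Take S = {1}, D = ∅; then 1 ∈ S but 1 ∉ D ∖ (S ∖ D).

(⊇) This inclusion fails. Take S = ∅, D = {1}; then 1 ∈ D ∖ (S ∖ D) but 1 ∉ S.

Both inclusions fail.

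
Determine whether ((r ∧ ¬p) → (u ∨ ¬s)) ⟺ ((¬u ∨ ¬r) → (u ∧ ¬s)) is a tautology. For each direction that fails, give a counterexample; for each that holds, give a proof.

[⇒] This fails. Under r = F, p = F, s = F, u = F, the left side is true but the right side is false.

[⇐] Assume the antecedent. If s is true, the antecedent forces (r = T, p = F, s = T, u = T) or (r = T, p = T, s = T, u = T), and (r ∧ ¬p) → (u ∨ ¬s) holds there. If s is false, (r ∧ ¬p) → (u ∨ ¬s) reduces to true regardless of the other variables. Either way (r ∧ ¬p) → (u ∨ ¬s) holds.

Only the converse holds.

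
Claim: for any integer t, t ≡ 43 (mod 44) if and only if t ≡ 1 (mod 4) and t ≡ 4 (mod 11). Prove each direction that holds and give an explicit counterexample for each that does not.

Forward direction. This fails: t = 43 gives 43 ≡ 43 (mod 44) but 43 ≡ 3 (mod 4), so the conjunction on the right does not hold.

Converse. This fails: t = 37 satisfies both congruences on the right (37 ≡ 1 mod 4 and 37 ≡ 4 mod 11) yet 37 ≡ 37 (mod 44), not 43.

Neither direction holds.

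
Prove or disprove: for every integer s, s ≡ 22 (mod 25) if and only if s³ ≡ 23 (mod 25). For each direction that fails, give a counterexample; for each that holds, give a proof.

(⇐) Suppose s³ ≡ 23 (mod 25). The only residue r in {0, …, 24} with r³ ≡ 23 (mod 25) is r = 22, so s ≡ 22 (mod 25).

(⇒) Suppose s ≡ 22 (mod 25). Write s = 25j + 22. Then (25j + 22)³ = 15625j³ + 41250j² + 36300j + 10648 = 25(625j³ + 1650j² + 1452j + 425) + 23, so s³ ≡ 23 (mod 25).

Both directions hold.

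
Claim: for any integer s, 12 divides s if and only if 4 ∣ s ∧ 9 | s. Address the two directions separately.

(⇒) fails; (⇐) holds.

Forward direction. This fails: take s = 12. Certainly 12 ∣ 12, but 9 ∤ 12.

Converse. Suppose 4 ∣ s and 9 ∣ s. Any common multiple of 4 and 9 is a multiple of their lcm; here gcd(4, 9) = 1, so lcm(4, 9) = 4·9 = 36, so 36 ∣ s. Since 12 ∣ 36, it follows that 12 ∣ s.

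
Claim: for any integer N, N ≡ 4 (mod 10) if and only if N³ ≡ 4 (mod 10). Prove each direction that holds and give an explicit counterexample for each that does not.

The biconditional holds.

(⟹) Suppose N ≡ 4 (mod 10). Write N = 10j + 4. Then (10j + 4)³ = 1000j³ + 1200j² + 480j + 64 = 10(100j³ + 120j² + 48j + 6) + 4, so N³ ≡ 4 (mod 10).

(⟸) For the converse, argue contrapositively. If N ≢ 4 (mod 10), then N is congruent to one of 0, 1, 2, 3, 5, 6, 7, 8, 9 modulo 10, and these give N³ ≡ 0, 1, 8, 7, 5, 6, 3, 2, 9 respectively — never 4.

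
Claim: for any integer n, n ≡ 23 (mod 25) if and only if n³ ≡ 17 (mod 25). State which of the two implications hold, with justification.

Forward direction. Suppose n ≡ 23 (mod 25). Write n = 25j + 23. Then (25j + 23)³ = 15625j³ + 43125j² + 39675j + 12167 = 25(625j³ + 1725j² + 1587j + 486) + 17, so n³ ≡ 17 (mod 25).

Converse. Suppose n³ ≡ 17 (mod 25). The only residue r in {0, …, 24} with r³ ≡ 17 (mod 25) is r = 23, so n ≡ 23 (mod 25).

Equivalent; both directions hold.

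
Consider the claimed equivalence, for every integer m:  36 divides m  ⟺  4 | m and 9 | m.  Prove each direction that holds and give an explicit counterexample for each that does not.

Forward direction. If 36 ∣ m, write m = 36q. Since 36 = 9·4, m = 4·(9q), so 4 ∣ m; and since 36 = 4·9, m = 9·(4q), so 9 ∣ m.

Converse. Suppose 4 ∣ m and 9 ∣ m. Any common multiple of 4 and 9 is a multiple of their lcm; here gcd(4, 9) = 1, so lcm(4, 9) = 4·9 = 36, so 36 ∣ m.

Both directions hold.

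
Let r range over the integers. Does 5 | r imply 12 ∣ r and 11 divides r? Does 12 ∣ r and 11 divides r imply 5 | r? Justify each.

(⇒) This fails: take r = 5. Certainly 5 ∣ 5, but 12 ∤ 5.

(⇐) This fails: take r = 132. Both 12 ∣ 132 and 11 ∣ 132, yet 132 is not a multiple of 5 (since 132 = 26·5 + 2), so 5 ∤ 132.

Neither implication holds.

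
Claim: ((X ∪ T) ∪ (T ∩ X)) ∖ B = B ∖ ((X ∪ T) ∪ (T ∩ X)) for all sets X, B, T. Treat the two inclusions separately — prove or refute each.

Forward inclusion. This inclusion fails. Take X = {1}, B = ∅, T = ∅; then 1 ∈ ((X ∪ T) ∪ (T ∩ X)) ∖ B but 1 ∉ B ∖ ((X ∪ T) ∪ (T ∩ X)).

Reverse inclusion. This inclusion fails. Take X = ∅, B = {1}, T = ∅; then 1 ∈ B ∖ ((X ∪ T) ∪ (T ∩ X)) but 1 ∉ ((X ∪ T) ∪ (T ∩ X)) ∖ B.

Both inclusions fail.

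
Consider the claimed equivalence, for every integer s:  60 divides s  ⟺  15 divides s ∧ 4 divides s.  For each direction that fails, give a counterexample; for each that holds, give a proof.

(⟹) If 60 ∣ s, write s = 60q. Since 60 = 4·15, s = 15·(4q), so 15 ∣ s; and since 60 = 15·4, s = 4·(15q), so 4 ∣ s.

(⟸) Suppose 15 ∣ s and 4 ∣ s. Any common multiple of 15 and 4 is a multiple of their lcm; here gcd(15, 4) = 1, so lcm(15, 4) = 15·4 = 60, so 60 ∣ s.

The biconditional holds.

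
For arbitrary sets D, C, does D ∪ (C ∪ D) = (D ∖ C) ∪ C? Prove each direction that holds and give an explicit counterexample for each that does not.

Both inclusions hold; the sets are equal.

(⟹) Let x ∈ D ∪ (C ∪ D). Then either x ∈ D and x ∉ C; or x ∈ C and x ∉ D; or x ∈ D ∩ C. In each case x ∈ (D ∖ C) ∪ C, so D ∪ (C ∪ D) ⊆ (D ∖ C) ∪ C.

(⟸) Let x ∈ (D ∖ C) ∪ C. Then either x ∈ D and x ∉ C; or x ∈ C and x ∉ D; or x ∈ D ∩ C. In each case x ∈ D ∪ (C ∪ D), so (D ∖ C) ∪ C ⊆ D ∪ (C ∪ D).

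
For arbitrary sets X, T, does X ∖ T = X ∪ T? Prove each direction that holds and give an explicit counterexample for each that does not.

The sets are not equal: only the forward inclusion holds.

(⊆) Let x ∈ X ∖ T. Then x ∈ X and x ∉ T, from which x ∈ X ∪ T.

(⊇) This inclusion fails. Take X = ∅, T = {1}; then 1 ∈ X ∪ T but 1 ∉ X ∖ T.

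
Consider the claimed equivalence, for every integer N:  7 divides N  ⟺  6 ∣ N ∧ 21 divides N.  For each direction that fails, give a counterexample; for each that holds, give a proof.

The forward direction fails; the converse holds.

(→) This fails: take N = 7. Certainly 7 ∣ 7, but 6 ∤ 7.

(←) Suppose 6 ∣ N and 21 ∣ N. Any common multiple of 6 and 21 is a multiple of their lcm; here lcm(6, 21) = 6·21/gcd(6, 21) = 126/3 = 42, so 42 ∣ N. Since 7 ∣ 42, it follows that 7 ∣ N.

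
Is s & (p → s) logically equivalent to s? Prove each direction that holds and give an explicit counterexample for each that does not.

Both implications hold.

(⟹) Assume the antecedent. If s is true, s reduces to true regardless of the other variables. If s is false, the antecedent cannot hold. Either way s holds.

(⟸) Assume the antecedent. If s is true, s & (p → s) reduces to true regardless of the other variables. If s is false, the antecedent cannot hold. Either way s & (p → s) holds.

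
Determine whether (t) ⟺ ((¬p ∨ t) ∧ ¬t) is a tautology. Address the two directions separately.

Both directions fail.

(⟹) This fails. Under p = F, t = T, the left side is true but the right side is false.

(⟸) This fails. Under p = F, t = F, the left side is false but the right side is true.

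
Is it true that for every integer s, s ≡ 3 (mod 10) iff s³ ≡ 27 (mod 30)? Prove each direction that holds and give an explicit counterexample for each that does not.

(⟹) This fails: take s = 13. Then 13 ≡ 3 (mod 10), but 13³ = 2197 ≡ 7 (mod 30), not 27.

(⟸) Conversely, the residues r modulo 30 with r³ ≡ 27 (mod 30) are exactly {3}, and each is ≡ 3 (mod 10).

Only the converse holds.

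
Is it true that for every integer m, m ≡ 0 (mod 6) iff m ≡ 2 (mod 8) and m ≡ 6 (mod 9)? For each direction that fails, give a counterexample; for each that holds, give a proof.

Only the reverse direction holds.

(⟹) This fails: m = 0 gives 0 ≡ 0 (mod 6) but 0 ≡ 0 (mod 8), so the conjunction on the right does not hold.

(⟸) Conversely, if m ≡ 2 (mod 8) and m ≡ 6 (mod 9), then by the Chinese remainder theorem m ≡ 42 (mod 72). Since 42 ≡ 0 (mod 6) and 6 ∣ 72, we get m ≡ 0 (mod 6).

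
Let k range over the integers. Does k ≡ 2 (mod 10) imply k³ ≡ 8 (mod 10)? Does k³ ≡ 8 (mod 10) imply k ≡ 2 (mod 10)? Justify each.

[⇒] Suppose k ≡ 2 (mod 10). Write k = 10j + 2. Then (10j + 2)³ = 1000j³ + 600j² + 120j + 8 = 10(100j³ + 60j² + 12j) + 8, so k³ ≡ 8 (mod 10).

[⇐] For the converse, argue contrapositively. If k ≢ 2 (mod 10), then k is congruent to one of 0, 1, 3, 4, 5, 6, 7, 8, 9 modulo 10, and these give k³ ≡ 0, 1, 7, 4, 5, 6, 3, 2, 9 respectively — never 8.

Both directions hold; the statement is true.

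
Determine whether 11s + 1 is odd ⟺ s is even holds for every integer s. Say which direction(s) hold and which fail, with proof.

Both directions hold; the statement is true.

(→) Suppose 11s + 1 is odd. Since 11 is odd, 11s and s have the same parity, so 11s + 1 ≡ s + 1 (mod 2). As 1 is odd, 11s + 1 is odd exactly when s is even. Thus s is even.

(←) Conversely, suppose s is even; write s = 2j. Then 11s + 1 = 11·(2j) + 1 = 2·11j + 1, which is odd.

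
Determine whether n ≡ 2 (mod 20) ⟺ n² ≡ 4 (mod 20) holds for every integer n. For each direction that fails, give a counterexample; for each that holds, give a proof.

(⇒) Suppose n ≡ 2 (mod 20). Write n = 20j + 2. Then (20j + 2)² = 400j² + 80j + 4 = 20(20j² + 4j) + 4, so n² ≡ 4 (mod 20).

(⇐) This fails: take n = 8. Then 8² = 64 ≡ 4 (mod 20), yet 8 ≡ 8 (mod 20), not 2.

(⇒) holds; (⇐) fails.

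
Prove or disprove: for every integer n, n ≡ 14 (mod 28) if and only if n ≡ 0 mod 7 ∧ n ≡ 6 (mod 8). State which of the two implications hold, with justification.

(⇐) If n ≡ 0 (mod 7) and n ≡ 6 (mod 8), then by the Chinese remainder theorem n ≡ 14 (mod 56). Since 14 ≡ 14 (mod 28) and 28 ∣ 56, we get n ≡ 14 (mod 28).

(⇒) This fails: n = 42 gives 42 ≡ 14 (mod 28) but 42 ≡ 2 (mod 8), so the conjunction on the right does not hold.

(⇒) fails; (⇐) holds.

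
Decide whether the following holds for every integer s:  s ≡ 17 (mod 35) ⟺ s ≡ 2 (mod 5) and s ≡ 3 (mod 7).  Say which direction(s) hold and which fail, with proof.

Equivalent; both directions hold.

(→) Suppose s ≡ 17 (mod 35); write s = 35j + 17. Since 5 ∣ 35, reducing mod 5 gives s ≡ 17 ≡ 2 (mod 5); since 7 ∣ 35, reducing mod 7 gives s ≡ 17 ≡ 3 (mod 7).

(←) Conversely, if s ≡ 2 (mod 5) and s ≡ 3 (mod 7), then by the Chinese remainder theorem s ≡ 17 (mod 35). This is exactly s ≡ 17 (mod 35).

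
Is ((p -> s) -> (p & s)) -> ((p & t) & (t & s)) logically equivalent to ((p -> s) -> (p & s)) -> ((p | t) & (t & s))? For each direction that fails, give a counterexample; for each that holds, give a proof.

(⇒) Assume the antecedent. If p is true, the antecedent forces (p = T, s = T, t = T), and the consequent holds there. If p is false, the consequent reduces to true regardless of the other variables. Either way the consequent holds.

(⇐) Assume the antecedent. If p is true, the antecedent forces (p = T, s = T, t = T), and the consequent holds there. If p is false, the consequent reduces to true regardless of the other variables. Either way the consequent holds.

Both directions hold; the statement is true.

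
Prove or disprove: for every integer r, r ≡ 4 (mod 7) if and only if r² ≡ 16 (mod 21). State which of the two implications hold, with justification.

(⇒) fails and (⇐) fails.

(⟹) This fails: take r = 18. Then 18 ≡ 4 (mod 7), but 18² = 324 ≡ 9 (mod 21), not 16.

(⟸) This fails: take r = 10. Then 10² = 100 ≡ 16 (mod 21), yet 10 ≡ 3 (mod 7), not 4.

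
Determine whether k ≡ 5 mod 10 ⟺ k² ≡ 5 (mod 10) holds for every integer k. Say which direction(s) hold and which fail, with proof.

(⇒) Suppose k ≡ 5 mod 10. Write k = 10j + 5. Then (10j + 5)² = 100j² + 100j + 25 = 10(10j² + 10j + 2) + 5, so k² ≡ 5 (mod 10).

(⇐) Conversely, suppose k² ≡ 5 (mod 10). The only residue r in {0, …, 9} with r² ≡ 5 (mod 10) is r = 5, so k ≡ 5 (mod 10).

The biconditional holds.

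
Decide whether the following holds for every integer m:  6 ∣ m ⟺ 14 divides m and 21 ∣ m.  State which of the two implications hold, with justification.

Forward direction. This fails: take m = 6. Certainly 6 ∣ 6, but 14 ∤ 6.

Converse. Suppose 14 ∣ m and 21 ∣ m. Any common multiple of 14 and 21 is a multiple of their lcm; here lcm(14, 21) = 14·21/gcd(14, 21) = 294/7 = 42, so 42 ∣ m. Since 6 ∣ 42, it follows that 6 ∣ m.

Only the converse holds.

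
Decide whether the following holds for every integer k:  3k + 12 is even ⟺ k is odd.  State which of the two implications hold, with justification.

Forward direction. This fails: k = 6 gives 3k + 12 = 30, which is even, but 6 is even, not odd.

Converse. This also fails: k = 5 is odd, but 3k + 12 = 27 is odd, not even.

Neither implication holds.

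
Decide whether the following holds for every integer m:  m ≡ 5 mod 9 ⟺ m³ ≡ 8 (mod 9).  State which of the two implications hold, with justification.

(⇐) This fails: take m = 2. Then 2³ = 8 ≡ 8 (mod 9), yet 2 ≡ 2 (mod 9), not 5.

(⇒) Suppose m ≡ 5 mod 9. Write m = 9j + 5. Then (9j + 5)³ = 729j³ + 1215j² + 675j + 125 = 9(81j³ + 135j² + 75j + 13) + 8, so m³ ≡ 8 (mod 9).

Not equivalent: only (⇒) holds.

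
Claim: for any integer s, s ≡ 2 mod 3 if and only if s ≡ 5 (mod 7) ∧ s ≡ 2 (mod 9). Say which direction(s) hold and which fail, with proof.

(⇐) If s ≡ 5 (mod 7) and s ≡ 2 (mod 9), then by the Chinese remainder theorem s ≡ 47 (mod 63). Since 47 ≡ 2 (mod 3) and 3 ∣ 63, we get s ≡ 2 (mod 3).

(⇒) This fails: s = 2 gives 2 ≡ 2 (mod 3) but 2 ≡ 2 (mod 7), so the conjunction on the right does not hold.

Not equivalent: only (⇐) holds.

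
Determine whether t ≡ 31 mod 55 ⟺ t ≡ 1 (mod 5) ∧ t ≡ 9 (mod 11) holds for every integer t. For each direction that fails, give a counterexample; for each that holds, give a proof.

The biconditional holds.

(⟸) If t ≡ 1 (mod 5) and t ≡ 9 (mod 11), then by the Chinese remainder theorem t ≡ 31 (mod 55). This is exactly t ≡ 31 (mod 55).

(⟹) Suppose t ≡ 31 (mod 55); write t = 55j + 31. Since 5 ∣ 55, reducing mod 5 gives t ≡ 31 ≡ 1 (mod 5); since 11 ∣ 55, reducing mod 11 gives t ≡ 31 ≡ 9 (mod 11).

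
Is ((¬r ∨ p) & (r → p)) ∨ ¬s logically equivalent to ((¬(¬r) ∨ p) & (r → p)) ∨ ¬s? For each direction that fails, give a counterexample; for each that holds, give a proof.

Forward direction. This fails. Under p = F, r = F, s = T, the left side is true but the right side is false.

Converse. Assume the antecedent. If p is true, ((¬r ∨ p) & (r → p)) ∨ ¬s reduces to true regardless of the other variables. If p is false, the antecedent forces (p = F, r = F, s = F) or (p = F, r = T, s = F), and ((¬r ∨ p) & (r → p)) ∨ ¬s holds there. Either way ((¬r ∨ p) & (r → p)) ∨ ¬s holds.

Only the reverse direction holds.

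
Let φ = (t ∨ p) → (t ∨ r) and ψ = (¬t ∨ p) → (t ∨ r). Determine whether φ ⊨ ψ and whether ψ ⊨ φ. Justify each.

(⇒) fails; (⇐) holds.

(⟹) This fails. Under r = F, p = F, t = F, the left side is true but the right side is false.

(⟸) Assume the antecedent. If r is true, (t ∨ p) → (t ∨ r) reduces to true regardless of the other variables. If r is false, the antecedent forces (r = F, p = F, t = T) or (r = F, p = T, t = T), and (t ∨ p) → (t ∨ r) holds there. Either way (t ∨ p) → (t ∨ r) holds.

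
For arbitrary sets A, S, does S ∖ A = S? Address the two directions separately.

Reverse inclusion. This inclusion fails. Take A = {1}, S = {1}; then 1 ∈ S but 1 ∉ S ∖ A.

Forward inclusion. Let x ∈ S ∖ A. Then x ∈ S and x ∉ A, from which x ∈ S.

(⊆) holds; (⊇) fails.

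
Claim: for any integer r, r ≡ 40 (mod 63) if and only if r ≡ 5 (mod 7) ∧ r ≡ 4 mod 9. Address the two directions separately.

Equivalent; both directions hold.

Forward direction. Suppose r ≡ 40 (mod 63); write r = 63j + 40. Since 7 ∣ 63, reducing mod 7 gives r ≡ 40 ≡ 5 (mod 7); since 9 ∣ 63, reducing mod 9 gives r ≡ 40 ≡ 4 (mod 9).

Converse. If r ≡ 5 (mod 7) and r ≡ 4 (mod 9), then by the Chinese remainder theorem r ≡ 40 (mod 63). This is exactly r ≡ 40 (mod 63).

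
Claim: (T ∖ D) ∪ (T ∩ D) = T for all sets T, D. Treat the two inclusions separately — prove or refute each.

The two sets are equal.

(⟸) Let x ∈ T. Then either x ∈ T and x ∉ D; or x ∈ T ∩ D. In each case x ∈ (T ∖ D) ∪ (T ∩ D), so T ⊆ (T ∖ D) ∪ (T ∩ D).

(⟹) Let x ∈ (T ∖ D) ∪ (T ∩ D). Then either x ∈ T and x ∉ D; or x ∈ T ∩ D. In each case x ∈ T, so (T ∖ D) ∪ (T ∩ D) ⊆ T.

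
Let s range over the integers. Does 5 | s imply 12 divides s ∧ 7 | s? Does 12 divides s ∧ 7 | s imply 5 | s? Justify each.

Neither implication holds.

[⇒] This fails: take s = 5. Certainly 5 ∣ 5, but 12 ∤ 5.

[⇐] This fails: take s = 84. Both 12 ∣ 84 and 7 ∣ 84, yet 84 is not a multiple of 5 (since 84 = 16·5 + 4), so 5 ∤ 84.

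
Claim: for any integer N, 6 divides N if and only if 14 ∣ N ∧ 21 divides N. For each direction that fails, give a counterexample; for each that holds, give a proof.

(→) This fails: take N = 6. Certainly 6 ∣ 6, but 14 ∤ 6.

(←) Suppose 14 ∣ N and 21 ∣ N. Any common multiple of 14 and 21 is a multiple of their lcm; here lcm(14, 21) = 14·21/gcd(14, 21) = 294/7 = 42, so 42 ∣ N. Since 6 ∣ 42, it follows that 6 ∣ N.

Only the reverse direction holds.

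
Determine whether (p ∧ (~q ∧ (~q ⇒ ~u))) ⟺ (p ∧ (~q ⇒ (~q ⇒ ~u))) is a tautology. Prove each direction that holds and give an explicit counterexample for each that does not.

(⇒) holds; (⇐) fails.

(⇒) Assume the antecedent. If q is true, the antecedent cannot hold. If q is false, the antecedent forces (q = F, p = T, u = F), and p ∧ (~q ⇒ (~q ⇒ ~u)) holds there. Either way p ∧ (~q ⇒ (~q ⇒ ~u)) holds.

(⇐) This fails. Under q = T, p = T, u = F, the left side is false but the right side is true.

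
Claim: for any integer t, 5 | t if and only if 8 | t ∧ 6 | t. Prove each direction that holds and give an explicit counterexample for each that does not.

Both directions fail.

(⟹) This fails: take t = 5. Certainly 5 ∣ 5, but 8 ∤ 5.

(⟸) This fails: take t = 24. Both 8 ∣ 24 and 6 ∣ 24, yet 24 is not a multiple of 5 (since 24 = 4·5 + 4), so 5 ∤ 24.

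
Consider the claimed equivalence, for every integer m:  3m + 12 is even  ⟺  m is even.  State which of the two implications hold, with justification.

Both directions hold.

Forward direction. Suppose 3m + 12 is even. Since 3 is odd, 3m and m have the same parity, so 3m + 12 ≡ m + 12 (mod 2). As 12 is even, 3m + 12 is even exactly when m is even. Thus m is even.

Converse. Suppose m is even; write m = 2j. Then 3m + 12 = 3·(2j) + 12 = 2·3j + 12, which is even.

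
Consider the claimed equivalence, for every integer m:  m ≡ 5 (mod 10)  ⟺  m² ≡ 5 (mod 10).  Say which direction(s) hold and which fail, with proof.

Equivalent; both directions hold.

[⇐] Suppose m² ≡ 5 (mod 10). The only residue r in {0, …, 9} with r² ≡ 5 (mod 10) is r = 5, so m ≡ 5 (mod 10).

[⇒] Suppose m ≡ 5 (mod 10). Write m = 10j + 5. Then (10j + 5)² = 100j² + 100j + 25 = 10(10j² + 10j + 2) + 5, so m² ≡ 5 (mod 10).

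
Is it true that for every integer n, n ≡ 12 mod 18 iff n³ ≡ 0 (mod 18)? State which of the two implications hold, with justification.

(→) Suppose n ≡ 12 mod 18. Write n = 18j + 12. Then (18j + 12)³ = 5832j³ + 11664j² + 7776j + 1728 = 18(324j³ + 648j² + 432j + 96) + 0, so n³ ≡ 0 (mod 18).

(←) This fails: take n = 0. Then 0³ = 0 ≡ 0 (mod 18), yet 0 ≡ 0 (mod 18), not 12.

(⇒) holds; (⇐) fails.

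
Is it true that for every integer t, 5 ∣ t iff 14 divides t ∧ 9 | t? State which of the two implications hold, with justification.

Neither implication holds.

(⟹) This fails: take t = 5. Certainly 5 ∣ 5, but 14 ∤ 5.

(⟸) This fails: take t = 126. Both 14 ∣ 126 and 9 ∣ 126, yet 126 is not a multiple of 5 (since 126 = 25·5 + 1), so 5 ∤ 126.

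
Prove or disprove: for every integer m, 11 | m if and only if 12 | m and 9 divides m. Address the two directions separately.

(⟹) This fails: take m = 11. Certainly 11 ∣ 11, but 12 ∤ 11.

(⟸) This fails: take m = 36. Both 12 ∣ 36 and 9 ∣ 36, yet 36 is not a multiple of 11 (since 36 = 3·11 + 3), so 11 ∤ 36.

Both directions fail.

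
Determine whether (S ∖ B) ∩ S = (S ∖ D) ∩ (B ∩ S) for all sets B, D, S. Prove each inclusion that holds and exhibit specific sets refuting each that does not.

(⊆) This inclusion fails. Take B = ∅, D = ∅, S = {1}; then 1 ∈ (S ∖ B) ∩ S but 1 ∉ (S ∖ D) ∩ (B ∩ S).

(⊇) This inclusion fails. Take B = {1}, D = ∅, S = {1}; then 1 ∈ (S ∖ D) ∩ (B ∩ S) but 1 ∉ (S ∖ B) ∩ S.

(⊆) fails and (⊇) fails.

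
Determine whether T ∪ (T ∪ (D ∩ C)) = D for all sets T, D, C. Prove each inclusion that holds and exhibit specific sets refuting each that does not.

(⟹) This inclusion fails. Take T = {1}, D = ∅, C = ∅; then 1 ∈ T ∪ (T ∪ (D ∩ C)) but 1 ∉ D.

(⟸) This inclusion fails. Take T = ∅, D = {1}, C = ∅; then 1 ∈ D but 1 ∉ T ∪ (T ∪ (D ∩ C)).

(⊆) fails and (⊇) fails.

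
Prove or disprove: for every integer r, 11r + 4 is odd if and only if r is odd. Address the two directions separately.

Both directions hold.

(→) Suppose 11r + 4 is odd. Since 11 is odd, 11r and r have the same parity, so 11r + 4 ≡ r + 4 (mod 2). As 4 is even, 11r + 4 is odd exactly when r is odd. Thus r is odd.

(←) Conversely, suppose r is odd; write r = 2j + 1. Then 11r + 4 = 11·(2j + 1) + 4 = 2·11j + 15, which is odd.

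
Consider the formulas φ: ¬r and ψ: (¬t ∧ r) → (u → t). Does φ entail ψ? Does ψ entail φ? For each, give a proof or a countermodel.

Forward direction. Assume the antecedent. If u is true, the antecedent forces (u = T, r = F, t = F) or (u = T, r = F, t = T), and (¬t ∧ r) → (u → t) holds there. If u is false, (¬t ∧ r) → (u → t) reduces to true regardless of the other variables. Either way (¬t ∧ r) → (u → t) holds.

Converse. This fails. Under u = F, r = T, t = F, the left side is false but the right side is true.

Not equivalent: only (⇒) holds.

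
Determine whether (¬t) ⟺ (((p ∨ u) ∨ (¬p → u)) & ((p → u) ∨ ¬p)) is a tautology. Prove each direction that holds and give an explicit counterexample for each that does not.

[⇒] This fails. Under t = F, p = F, u = F, the left side is true but the right side is false.

[⇐] This fails. Under t = T, p = F, u = T, the left side is false but the right side is true.

Neither direction holds.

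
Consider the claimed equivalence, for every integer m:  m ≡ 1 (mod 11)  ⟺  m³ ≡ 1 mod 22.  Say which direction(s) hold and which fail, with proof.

(⇒) This fails: take m = 12. Then 12 ≡ 1 (mod 11), but 12³ = 1728 ≡ 12 (mod 22), not 1.

(⇐) Conversely, the residues r modulo 22 with r³ ≡ 1 (mod 22) are exactly {1}, and each is ≡ 1 (mod 11).

(⇒) fails; (⇐) holds.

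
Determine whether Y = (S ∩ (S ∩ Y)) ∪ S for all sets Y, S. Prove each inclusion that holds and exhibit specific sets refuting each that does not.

(⊆) This inclusion fails. Take Y = {1}, S = ∅; then 1 ∈ Y but 1 ∉ (S ∩ (S ∩ Y)) ∪ S.

(⊇) This inclusion fails. Take Y = ∅, S = {1}; then 1 ∈ (S ∩ (S ∩ Y)) ∪ S but 1 ∉ Y.

Neither inclusion holds.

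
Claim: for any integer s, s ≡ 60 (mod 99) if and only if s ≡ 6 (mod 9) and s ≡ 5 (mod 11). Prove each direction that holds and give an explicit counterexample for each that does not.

Both directions hold; the statement is true.

(→) Suppose s ≡ 60 (mod 99); write s = 99j + 60. Since 9 ∣ 99, reducing mod 9 gives s ≡ 60 ≡ 6 (mod 9); since 11 ∣ 99, reducing mod 11 gives s ≡ 60 ≡ 5 (mod 11).

(←) Conversely, if s ≡ 6 (mod 9) and s ≡ 5 (mod 11), then by the Chinese remainder theorem s ≡ 60 (mod 99). This is exactly s ≡ 60 (mod 99).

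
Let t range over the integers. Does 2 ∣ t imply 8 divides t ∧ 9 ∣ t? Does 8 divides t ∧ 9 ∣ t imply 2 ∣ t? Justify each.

(←) Suppose 8 ∣ t and 9 ∣ t. Any common multiple of 8 and 9 is a multiple of their lcm; here gcd(8, 9) = 1, so lcm(8, 9) = 8·9 = 72, so 72 ∣ t. Since 2 ∣ 72, it follows that 2 ∣ t.

(→) This fails: take t = 2. Certainly 2 ∣ 2, but 8 ∤ 2.

Only the reverse direction holds.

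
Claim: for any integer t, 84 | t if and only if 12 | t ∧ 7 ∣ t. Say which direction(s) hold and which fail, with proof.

The biconditional holds.

(⇒) If 84 ∣ t, write t = 84q. Since 84 = 7·12, t = 12·(7q), so 12 ∣ t; and since 84 = 12·7, t = 7·(12q), so 7 ∣ t.

(⇐) Suppose 12 ∣ t and 7 ∣ t. Any common multiple of 12 and 7 is a multiple of their lcm; here gcd(12, 7) = 1, so lcm(12, 7) = 12·7 = 84, so 84 ∣ t.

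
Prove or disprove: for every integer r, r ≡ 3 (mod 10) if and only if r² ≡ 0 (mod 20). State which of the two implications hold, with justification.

(⇒) fails and (⇐) fails.

[⇒] This fails: take r = 3. Then 3 ≡ 3 (mod 10), but 3² = 9 ≡ 9 (mod 20), not 0.

[⇐] This fails: take r = 0. Then 0² = 0 ≡ 0 (mod 20), yet 0 ≡ 0 (mod 10), not 3.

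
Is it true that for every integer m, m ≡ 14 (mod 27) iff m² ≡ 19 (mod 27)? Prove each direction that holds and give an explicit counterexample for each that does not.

[⇒] This fails: take m = 14. Then 14 ≡ 14 (mod 27), but 14² = 196 ≡ 7 (mod 27), not 19.

[⇐] This fails: take m = 10. Then 10² = 100 ≡ 19 (mod 27), yet 10 ≡ 10 (mod 27), not 14.

Both directions fail.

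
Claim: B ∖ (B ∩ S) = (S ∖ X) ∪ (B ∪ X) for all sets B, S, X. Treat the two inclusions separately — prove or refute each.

The sets are not equal: only the forward inclusion holds.

(⟹) Let x ∈ B ∖ (B ∩ S). Then either x ∈ B and x ∉ S, X; or x ∈ B ∩ X and x ∉ S. In each case x ∈ (S ∖ X) ∪ (B ∪ X), so B ∖ (B ∩ S) ⊆ (S ∖ X) ∪ (B ∪ X).

(⟸) This inclusion fails. Take B = ∅, S = {1}, X = ∅; then 1 ∈ (S ∖ X) ∪ (B ∪ X) but 1 ∉ B ∖ (B ∩ S).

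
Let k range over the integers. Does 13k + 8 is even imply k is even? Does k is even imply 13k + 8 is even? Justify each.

Both directions hold; the statement is true.

(⟹) Suppose 13k + 8 is even. Since 13 is odd, 13k and k have the same parity, so 13k + 8 ≡ k + 8 (mod 2). As 8 is even, 13k + 8 is even exactly when k is even. Thus k is even.

(⟸) Conversely, suppose k is even; write k = 2j. Then 13k + 8 = 13·(2j) + 8 = 2·13j + 8, which is even.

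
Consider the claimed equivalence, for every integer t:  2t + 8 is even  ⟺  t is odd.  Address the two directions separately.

(⟹) This fails: take t = 4. Then 2t + 8 = 16, which is even, yet t = 4 is even, not odd.

(⟸) Suppose t is odd. Since 2 is even, 2t is even for every t, so 2t + 8 has the same parity as 8, which is even. Hence 2t + 8 is even.

Only the reverse direction holds.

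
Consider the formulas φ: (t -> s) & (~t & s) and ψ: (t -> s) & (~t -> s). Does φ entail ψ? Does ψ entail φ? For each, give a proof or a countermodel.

(→) Assume the antecedent. If t is true, the antecedent cannot hold. If t is false, the antecedent forces (t = F, s = T), and (t -> s) & (~t -> s) holds there. Either way (t -> s) & (~t -> s) holds.

(←) This fails. Under t = T, s = T, the left side is false but the right side is true.

Not equivalent: only (⇒) holds.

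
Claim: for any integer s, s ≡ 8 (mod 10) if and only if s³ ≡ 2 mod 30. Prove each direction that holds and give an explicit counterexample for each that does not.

(⇒) This fails: take s = 18. Then 18 ≡ 8 (mod 10), but 18³ = 5832 ≡ 12 (mod 30), not 2.

(⇐) Conversely, the residues r modulo 30 with r³ ≡ 2 (mod 30) are exactly {8}, and each is ≡ 8 (mod 10).

(⇒) fails; (⇐) holds.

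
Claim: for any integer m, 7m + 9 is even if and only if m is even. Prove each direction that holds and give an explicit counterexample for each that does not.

(⟹) This fails: m = 5 gives 7m + 9 = 44, which is even, but 5 is odd, not even.

(⟸) This also fails: m = 2 is even, but 7m + 9 = 23 is odd, not even.

Neither direction holds.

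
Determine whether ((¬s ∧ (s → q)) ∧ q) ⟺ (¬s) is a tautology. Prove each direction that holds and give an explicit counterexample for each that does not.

Only the forward implication holds.

(⇒) Assume the antecedent. If s is true, the antecedent cannot hold. If s is false, ¬s reduces to true regardless of the other variables. Either way ¬s holds.

(⇐) This fails. Under s = F, q = F, the left side is false but the right side is true.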